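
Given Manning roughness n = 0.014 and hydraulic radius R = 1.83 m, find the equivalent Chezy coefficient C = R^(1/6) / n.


The Chezy coefficient relates to Manning's n through C = R^(1/6) / n.
R^(1/6) = 1.83^(1/6) = 1.105966.
C = 1.105966 / 0.014 = 79.0 m^(1/2)/s.

79.0


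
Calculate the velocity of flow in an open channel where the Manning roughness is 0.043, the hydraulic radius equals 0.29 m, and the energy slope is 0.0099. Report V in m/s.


Manning's equation gives V = (1/n) * R^(2/3) * S^(1/2).
First, compute R^(2/3) = 0.29^(2/3) = 0.4381.
Next, S^(1/2) = 0.0099^(1/2) = 0.099499.
Then 1/n = 1/0.043 = 23.26.
V = 23.26 * 0.4381 * 0.099499 = 1.0138 m/s.

1.0138


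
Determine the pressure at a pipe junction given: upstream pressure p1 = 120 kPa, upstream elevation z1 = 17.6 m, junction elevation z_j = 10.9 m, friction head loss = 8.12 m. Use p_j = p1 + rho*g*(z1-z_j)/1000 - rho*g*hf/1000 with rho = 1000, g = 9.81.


Junction pressure: p_j = p1 + rho*g*(z1 - z_j)/1000 - rho*g*hf/1000.
Elevation term = 1000*9.81*(17.6 - 10.9)/1000 = 65.727 kPa.
Friction term = 1000*9.81*8.12/1000 = 79.657 kPa.
p_j = 120 + 65.727 - 79.657 = 106.07 kPa.

106.07


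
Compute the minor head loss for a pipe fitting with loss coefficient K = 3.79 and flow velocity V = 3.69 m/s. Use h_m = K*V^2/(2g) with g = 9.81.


Minor loss formula: h_m = K * V^2/(2g).
V^2 = 3.69^2 = 13.6161.
V^2/(2g) = 13.6161 / 19.62 = 0.694 m.
h_m = 3.79 * 0.694 = 2.6302 m.

2.6302


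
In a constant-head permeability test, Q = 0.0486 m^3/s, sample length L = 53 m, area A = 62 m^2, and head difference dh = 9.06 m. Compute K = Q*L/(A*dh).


From K = Q*L / (A*dh):
Numerator: Q*L = 0.0486 * 53 = 2.5758.
Denominator: A*dh = 62 * 9.06 = 561.72.
K = 2.5758 / 561.72 = 0.004586 m/s.

0.004586


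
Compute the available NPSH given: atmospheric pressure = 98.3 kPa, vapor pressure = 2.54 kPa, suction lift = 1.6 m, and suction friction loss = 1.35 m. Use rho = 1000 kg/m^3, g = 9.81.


NPSHa = p_atm/(rho*g) - z_s - hf_s - p_vap/(rho*g).
p_atm/(rho*g) = 98.3*1000 / (1000*9.81) = 10.02 m.
p_vap/(rho*g) = 2.54*1000 / (1000*9.81) = 0.259 m.
NPSHa = 10.02 - 1.6 - 1.35 - 0.259
      = 6.81 m.

6.81


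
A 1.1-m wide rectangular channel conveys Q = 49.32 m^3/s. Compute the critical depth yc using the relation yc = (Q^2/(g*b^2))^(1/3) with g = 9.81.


Using yc = (Q^2 / (g * b^2))^(1/3):
Q^2 = 49.32^2 = 2432.46.
g * b^2 = 9.81 * 1.1^2 = 9.81 * 1.21 = 11.87.
Q^2 / (g*b^2) = 2432.46 / 11.87 = 204.925.
yc = 204.925^(1/3) = 5.8956 m.

5.8956


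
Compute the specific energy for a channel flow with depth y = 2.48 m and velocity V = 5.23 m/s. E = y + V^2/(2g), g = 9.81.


Specific energy E = y + V^2/(2g).
Velocity head = V^2/(2g) = 5.23^2 / (2*9.81) = 27.3529 / 19.62 = 1.3941 m.
E = 2.48 + 1.3941 = 3.8741 m.

3.8741


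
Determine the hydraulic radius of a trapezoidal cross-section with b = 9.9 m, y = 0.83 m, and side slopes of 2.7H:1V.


For a trapezoidal section with side slope z:
A = (b + z*y)*y = (9.9 + 2.7*0.83)*0.83 = 10.077 m^2.
P = b + 2*y*sqrt(1 + z^2) = 9.9 + 2*0.83*sqrt(1 + 2.7^2) = 14.68 m.
R = A/P = 10.077 / 14.68 = 0.6865 m.

0.6865


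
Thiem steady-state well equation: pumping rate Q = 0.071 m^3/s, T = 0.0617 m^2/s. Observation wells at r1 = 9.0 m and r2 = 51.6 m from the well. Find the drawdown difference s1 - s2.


Thiem equation: s1 - s2 = Q/(2*pi*T) * ln(r2/r1).
ln(r2/r1) = ln(51.6/9.0) = 1.7463.
Q/(2*pi*T) = 0.071 / (2*pi*0.0617) = 0.071 / 0.3877 = 0.1831.
s1 - s2 = 0.1831 * 1.7463 = 0.3198 m.

0.3198


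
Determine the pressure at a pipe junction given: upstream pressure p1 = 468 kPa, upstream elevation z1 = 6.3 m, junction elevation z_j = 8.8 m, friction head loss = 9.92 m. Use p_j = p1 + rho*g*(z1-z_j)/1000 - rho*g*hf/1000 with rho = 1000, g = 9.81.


Junction pressure: p_j = p1 + rho*g*(z1 - z_j)/1000 - rho*g*hf/1000.
Elevation term = 1000*9.81*(6.3 - 8.8)/1000 = -24.525 kPa.
Friction term = 1000*9.81*9.92/1000 = 97.315 kPa.
p_j = 468 + -24.525 - 97.315 = 346.16 kPa.

346.16


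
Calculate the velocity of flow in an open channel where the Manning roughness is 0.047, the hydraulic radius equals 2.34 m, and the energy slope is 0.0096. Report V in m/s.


Manning's equation gives V = (1/n) * R^(2/3) * S^(1/2).
First, compute R^(2/3) = 2.34^(2/3) = 1.7626.
Next, S^(1/2) = 0.0096^(1/2) = 0.09798.
Then 1/n = 1/0.047 = 21.28.
V = 21.28 * 1.7626 * 0.09798 = 3.6744 m/s.

3.6744


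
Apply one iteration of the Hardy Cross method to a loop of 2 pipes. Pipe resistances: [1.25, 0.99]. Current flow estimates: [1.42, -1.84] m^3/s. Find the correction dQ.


Numerator terms (r*Q*|Q|): 1.25*1.42*|1.42| = 2.5205; 0.99*-1.84*|-1.84| = -3.3517.
Sum of numerator = -0.8312.
Denominator terms (r*|Q|): 1.25*|1.42| = 1.775; 0.99*|-1.84| = 1.8216.
2 * sum of denominator = 2 * 3.5966 = 7.1932.
dQ = --0.8312 / 7.1932 = 0.1156 m^3/s.

0.1156


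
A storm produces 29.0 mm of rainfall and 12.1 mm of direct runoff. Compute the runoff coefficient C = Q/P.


The runoff coefficient C = runoff depth / rainfall depth.
C = 12.1 / 29.0
  = 0.4172.

0.4172


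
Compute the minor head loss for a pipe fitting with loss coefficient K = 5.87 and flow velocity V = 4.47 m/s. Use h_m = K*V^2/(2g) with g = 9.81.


Minor loss formula: h_m = K * V^2/(2g).
V^2 = 4.47^2 = 19.9809.
V^2/(2g) = 19.9809 / 19.62 = 1.0184 m.
h_m = 5.87 * 1.0184 = 5.978 m.

5.978


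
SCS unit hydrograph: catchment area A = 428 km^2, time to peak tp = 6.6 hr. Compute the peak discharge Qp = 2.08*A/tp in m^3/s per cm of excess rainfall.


SCS formula: Qp = 2.08 * A / tp.
Qp = 2.08 * 428 / 6.6
   = 890.24 / 6.6
   = 134.88 m^3/s per cm.

134.88


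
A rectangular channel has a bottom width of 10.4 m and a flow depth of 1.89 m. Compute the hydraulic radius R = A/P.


For a rectangular section:
Flow area A = b * y = 10.4 * 1.89 = 19.66 m^2.
Wetted perimeter P = b + 2y = 10.4 + 2*1.89 = 14.18 m.
Hydraulic radius R = A/P = 19.66 / 14.18 = 1.3862 m.

1.3862


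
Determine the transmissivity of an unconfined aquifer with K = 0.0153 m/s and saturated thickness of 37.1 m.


Transmissivity is defined as T = K * h.
T = 0.0153 * 37.1
  = 0.5676 m^2/s.

0.5676


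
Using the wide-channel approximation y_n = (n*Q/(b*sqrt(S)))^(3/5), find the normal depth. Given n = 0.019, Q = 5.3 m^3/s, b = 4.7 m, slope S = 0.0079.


We use the wide-channel approximation y_n = (n*Q/(b*sqrt(S)))^(3/5).
sqrt(S) = sqrt(0.0079) = 0.088882.
Numerator: n*Q = 0.019 * 5.3 = 0.1007.
Denominator: b*sqrt(S) = 4.7 * 0.088882 = 0.417745.
arg = 0.2411.
y_n = 0.2411^(3/5) = 0.4259 m.

0.4259


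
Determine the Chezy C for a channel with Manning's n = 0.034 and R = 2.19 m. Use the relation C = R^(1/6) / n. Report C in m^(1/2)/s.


The Chezy coefficient relates to Manning's n through C = R^(1/6) / n.
R^(1/6) = 2.19^(1/6) = 1.139569.
C = 1.139569 / 0.034 = 33.52 m^(1/2)/s.

33.52


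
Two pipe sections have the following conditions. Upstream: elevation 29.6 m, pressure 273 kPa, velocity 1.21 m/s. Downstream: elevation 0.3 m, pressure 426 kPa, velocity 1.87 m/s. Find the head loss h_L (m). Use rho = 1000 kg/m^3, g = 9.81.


Total head at each section: H = z + p/(rho*g) + V^2/(2g).
H1 = 29.6 + 273*1000/(1000*9.81) + 1.21^2/(2*9.81)
   = 29.6 + 27.829 + 0.0746
   = 57.503 m.
H2 = 0.3 + 426*1000/(1000*9.81) + 1.87^2/(2*9.81)
   = 0.3 + 43.425 + 0.1782
   = 43.903 m.
h_L = H1 - H2 = 57.503 - 43.903 = 13.6 m.

13.6


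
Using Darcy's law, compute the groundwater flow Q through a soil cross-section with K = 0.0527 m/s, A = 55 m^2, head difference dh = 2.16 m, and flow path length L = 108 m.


Darcy's law: Q = K * A * i, where i = dh/L.
Hydraulic gradient i = 2.16 / 108 = 0.02.
Q = 0.0527 * 55 * 0.02
  = 0.058 m^3/s.

0.058


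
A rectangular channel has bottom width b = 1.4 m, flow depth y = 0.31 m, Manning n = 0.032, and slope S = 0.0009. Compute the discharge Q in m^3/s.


For a rectangular channel, the cross-sectional area A = b * y = 1.4 * 0.31 = 0.43 m^2.
The wetted perimeter P = b + 2y = 1.4 + 2*0.31 = 2.02 m.
Hydraulic radius R = A/P = 0.43/2.02 = 0.2149 m.
Velocity V = (1/n)*R^(2/3)*S^(1/2) = (1/0.032)*0.2149^(2/3)*0.0009^(1/2) = 0.3363 m/s.
Discharge Q = A * V = 0.43 * 0.3363 = 0.146 m^3/s.

0.146


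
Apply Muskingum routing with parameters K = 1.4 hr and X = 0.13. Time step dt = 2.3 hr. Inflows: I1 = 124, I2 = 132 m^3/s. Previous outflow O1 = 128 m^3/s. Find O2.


Muskingum coefficients:
denom = 2*K*(1-X) + dt = 2*1.4*(1-0.13) + 2.3 = 4.736.
C0 = (dt - 2*K*X)/denom = (2.3 - 2*1.4*0.13)/4.736 = 0.4088.
C1 = (dt + 2*K*X)/denom = (2.3 + 2*1.4*0.13)/4.736 = 0.5625.
C2 = (2*K*(1-X) - dt)/denom = 0.0287.
O2 = C0*I2 + C1*I1 + C2*O1
   = 0.4088*132 + 0.5625*124 + 0.0287*128
   = 127.39 m^3/s.

127.39


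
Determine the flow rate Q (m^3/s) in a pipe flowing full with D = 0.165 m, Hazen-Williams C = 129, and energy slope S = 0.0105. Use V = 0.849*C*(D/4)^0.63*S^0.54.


For a full circular pipe, R = D/4 = 0.165/4 = 0.0413 m.
V = 0.849 * 129 * 0.0413^0.63 * 0.0105^0.54
  = 0.849 * 129 * 0.134189 * 0.085397
  = 1.255 m/s.
Pipe area A = pi*D^2/4 = pi*0.165^2/4 = 0.0214 m^2.
Q = A * V = 0.0214 * 1.255 = 0.0268 m^3/s.

0.0268


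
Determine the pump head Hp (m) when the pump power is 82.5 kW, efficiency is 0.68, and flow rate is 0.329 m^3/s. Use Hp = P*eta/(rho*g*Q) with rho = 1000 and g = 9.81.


Pump head formula: Hp = P * eta / (rho * g * Q).
Numerator: P * eta = 82.5 * 1000 * 0.68 = 56100.0 W.
Denominator: rho * g * Q = 1000 * 9.81 * 0.329 = 3227.49.
Hp = 56100.0 / 3227.49 = 17.38 m.

17.38


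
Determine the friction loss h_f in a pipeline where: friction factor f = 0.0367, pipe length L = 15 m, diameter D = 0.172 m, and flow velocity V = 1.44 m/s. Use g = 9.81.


Darcy-Weisbach equation: h_f = f * (L/D) * V^2/(2g).
f * L/D = 0.0367 * 15/0.172 = 3.2006.
V^2/(2g) = 1.44^2 / (2*9.81) = 2.0736 / 19.62 = 0.1057 m.
h_f = 3.2006 * 0.1057 = 0.338 m.

0.338


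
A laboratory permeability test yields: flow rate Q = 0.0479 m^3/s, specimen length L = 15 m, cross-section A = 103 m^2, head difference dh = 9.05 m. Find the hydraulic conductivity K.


From K = Q*L / (A*dh):
Numerator: Q*L = 0.0479 * 15 = 0.7185.
Denominator: A*dh = 103 * 9.05 = 932.15.
K = 0.7185 / 932.15 = 0.000771 m/s.

0.000771


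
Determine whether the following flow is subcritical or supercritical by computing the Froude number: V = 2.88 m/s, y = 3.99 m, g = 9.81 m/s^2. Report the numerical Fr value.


The Froude number is defined as Fr = V / sqrt(g*y).
g*y = 9.81 * 3.99 = 39.1419.
sqrt(g*y) = sqrt(39.1419) = 6.2563.
Fr = 2.88 / 6.2563 = 0.4603.
Since Fr < 1, the flow is subcritical.

0.4603


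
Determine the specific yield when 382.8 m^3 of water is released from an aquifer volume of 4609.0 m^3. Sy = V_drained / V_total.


Specific yield Sy = Volume drained / Total volume.
Sy = 382.8 / 4609.0
   = 0.0831.

0.0831


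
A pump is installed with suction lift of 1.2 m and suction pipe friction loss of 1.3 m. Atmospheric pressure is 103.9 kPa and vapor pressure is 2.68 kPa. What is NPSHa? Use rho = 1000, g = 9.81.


NPSHa = p_atm/(rho*g) - z_s - hf_s - p_vap/(rho*g).
p_atm/(rho*g) = 103.9*1000 / (1000*9.81) = 10.591 m.
p_vap/(rho*g) = 2.68*1000 / (1000*9.81) = 0.273 m.
NPSHa = 10.591 - 1.2 - 1.3 - 0.273
      = 7.82 m.

7.82


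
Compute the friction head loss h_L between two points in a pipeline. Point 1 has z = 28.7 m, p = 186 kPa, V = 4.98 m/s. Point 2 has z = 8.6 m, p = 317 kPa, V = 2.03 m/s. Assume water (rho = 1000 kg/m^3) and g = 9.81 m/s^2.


Total head at each section: H = z + p/(rho*g) + V^2/(2g).
H1 = 28.7 + 186*1000/(1000*9.81) + 4.98^2/(2*9.81)
   = 28.7 + 18.96 + 1.264
   = 48.924 m.
H2 = 8.6 + 317*1000/(1000*9.81) + 2.03^2/(2*9.81)
   = 8.6 + 32.314 + 0.21
   = 41.124 m.
h_L = H1 - H2 = 48.924 - 41.124 = 7.8 m.

7.8


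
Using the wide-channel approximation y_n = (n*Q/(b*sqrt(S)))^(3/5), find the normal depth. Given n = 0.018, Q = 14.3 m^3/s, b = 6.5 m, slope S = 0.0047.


We use the wide-channel approximation y_n = (n*Q/(b*sqrt(S)))^(3/5).
sqrt(S) = sqrt(0.0047) = 0.068557.
Numerator: n*Q = 0.018 * 14.3 = 0.2574.
Denominator: b*sqrt(S) = 6.5 * 0.068557 = 0.445621.
arg = 0.5776.
y_n = 0.5776^(3/5) = 0.7194 m.

0.7194


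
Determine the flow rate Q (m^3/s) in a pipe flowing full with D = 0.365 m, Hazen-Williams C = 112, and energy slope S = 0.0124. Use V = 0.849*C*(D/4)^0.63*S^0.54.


For a full circular pipe, R = D/4 = 0.365/4 = 0.0912 m.
V = 0.849 * 112 * 0.0912^0.63 * 0.0124^0.54
  = 0.849 * 112 * 0.221282 * 0.093422
  = 1.9657 m/s.
Pipe area A = pi*D^2/4 = pi*0.365^2/4 = 0.1046 m^2.
Q = A * V = 0.1046 * 1.9657 = 0.2057 m^3/s.

0.2057


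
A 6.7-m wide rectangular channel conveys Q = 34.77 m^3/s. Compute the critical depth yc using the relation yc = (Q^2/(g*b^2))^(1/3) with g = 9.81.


Using yc = (Q^2 / (g * b^2))^(1/3):
Q^2 = 34.77^2 = 1208.95.
g * b^2 = 9.81 * 6.7^2 = 9.81 * 44.89 = 440.37.
Q^2 / (g*b^2) = 1208.95 / 440.37 = 2.7453.
yc = 2.7453^(1/3) = 1.4002 m.

1.4002


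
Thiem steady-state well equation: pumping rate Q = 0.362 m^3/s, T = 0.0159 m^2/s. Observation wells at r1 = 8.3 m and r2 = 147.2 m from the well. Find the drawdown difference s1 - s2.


Thiem equation: s1 - s2 = Q/(2*pi*T) * ln(r2/r1).
ln(r2/r1) = ln(147.2/8.3) = 2.8755.
Q/(2*pi*T) = 0.362 / (2*pi*0.0159) = 0.362 / 0.0999 = 3.6235.
s1 - s2 = 3.6235 * 2.8755 = 10.4196 m.

10.4196


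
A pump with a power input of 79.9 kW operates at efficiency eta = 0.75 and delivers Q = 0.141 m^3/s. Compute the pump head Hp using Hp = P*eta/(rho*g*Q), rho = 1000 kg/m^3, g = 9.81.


Pump head formula: Hp = P * eta / (rho * g * Q).
Numerator: P * eta = 79.9 * 1000 * 0.75 = 59925.0 W.
Denominator: rho * g * Q = 1000 * 9.81 * 0.141 = 1383.21.
Hp = 59925.0 / 1383.21 = 43.32 m.

43.32


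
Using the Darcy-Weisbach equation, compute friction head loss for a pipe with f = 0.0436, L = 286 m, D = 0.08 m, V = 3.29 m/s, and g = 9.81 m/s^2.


Darcy-Weisbach equation: h_f = f * (L/D) * V^2/(2g).
f * L/D = 0.0436 * 286/0.08 = 155.87.
V^2/(2g) = 3.29^2 / (2*9.81) = 10.8241 / 19.62 = 0.5517 m.
h_f = 155.87 * 0.5517 = 85.991 m.

85.991


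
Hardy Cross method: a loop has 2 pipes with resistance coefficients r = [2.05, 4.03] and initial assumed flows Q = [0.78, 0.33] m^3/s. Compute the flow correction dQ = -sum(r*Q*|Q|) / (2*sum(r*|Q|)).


Numerator terms (r*Q*|Q|): 2.05*0.78*|0.78| = 1.2472; 4.03*0.33*|0.33| = 0.4389.
Sum of numerator = 1.6861.
Denominator terms (r*|Q|): 2.05*|0.78| = 1.599; 4.03*|0.33| = 1.3299.
2 * sum of denominator = 2 * 2.9289 = 5.8578.
dQ = -1.6861 / 5.8578 = -0.2878 m^3/s.

-0.2878


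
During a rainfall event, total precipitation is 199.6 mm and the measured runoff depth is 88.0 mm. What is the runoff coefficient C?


The runoff coefficient C = runoff depth / rainfall depth.
C = 88.0 / 199.6
  = 0.4409.

0.4409


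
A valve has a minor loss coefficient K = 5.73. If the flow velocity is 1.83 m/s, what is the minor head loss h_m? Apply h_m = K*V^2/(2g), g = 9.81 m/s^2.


Minor loss formula: h_m = K * V^2/(2g).
V^2 = 1.83^2 = 3.3489.
V^2/(2g) = 3.3489 / 19.62 = 0.1707 m.
h_m = 5.73 * 0.1707 = 0.978 m.

0.978


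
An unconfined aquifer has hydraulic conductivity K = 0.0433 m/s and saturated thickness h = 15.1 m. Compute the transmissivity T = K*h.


Transmissivity is defined as T = K * h.
T = 0.0433 * 15.1
  = 0.6538 m^2/s.

0.6538


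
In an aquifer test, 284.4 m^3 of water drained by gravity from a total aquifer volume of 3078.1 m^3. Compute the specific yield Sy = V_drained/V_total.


Specific yield Sy = Volume drained / Total volume.
Sy = 284.4 / 3078.1
   = 0.0924.

0.0924


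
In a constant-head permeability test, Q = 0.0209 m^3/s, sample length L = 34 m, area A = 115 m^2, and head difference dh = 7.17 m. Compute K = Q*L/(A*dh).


From K = Q*L / (A*dh):
Numerator: Q*L = 0.0209 * 34 = 0.7106.
Denominator: A*dh = 115 * 7.17 = 824.55.
K = 0.7106 / 824.55 = 0.000862 m/s.

0.000862


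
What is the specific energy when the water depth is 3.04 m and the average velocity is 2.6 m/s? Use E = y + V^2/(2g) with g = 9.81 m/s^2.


Specific energy E = y + V^2/(2g).
Velocity head = V^2/(2g) = 2.6^2 / (2*9.81) = 6.76 / 19.62 = 0.3445 m.
E = 3.04 + 0.3445 = 3.3845 m.

3.3845


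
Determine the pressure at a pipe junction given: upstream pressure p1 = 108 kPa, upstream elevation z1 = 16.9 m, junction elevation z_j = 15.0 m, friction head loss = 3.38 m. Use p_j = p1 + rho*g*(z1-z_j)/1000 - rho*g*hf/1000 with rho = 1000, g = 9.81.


Junction pressure: p_j = p1 + rho*g*(z1 - z_j)/1000 - rho*g*hf/1000.
Elevation term = 1000*9.81*(16.9 - 15.0)/1000 = 18.639 kPa.
Friction term = 1000*9.81*3.38/1000 = 33.158 kPa.
p_j = 108 + 18.639 - 33.158 = 93.48 kPa.

93.48


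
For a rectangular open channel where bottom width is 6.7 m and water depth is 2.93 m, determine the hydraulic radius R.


For a rectangular section:
Flow area A = b * y = 6.7 * 2.93 = 19.63 m^2.
Wetted perimeter P = b + 2y = 6.7 + 2*2.93 = 12.56 m.
Hydraulic radius R = A/P = 19.63 / 12.56 = 1.563 m.

1.563


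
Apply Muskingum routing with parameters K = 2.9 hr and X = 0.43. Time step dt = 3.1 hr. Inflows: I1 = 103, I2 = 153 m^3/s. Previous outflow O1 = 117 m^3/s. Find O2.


Muskingum coefficients:
denom = 2*K*(1-X) + dt = 2*2.9*(1-0.43) + 3.1 = 6.406.
C0 = (dt - 2*K*X)/denom = (3.1 - 2*2.9*0.43)/6.406 = 0.0946.
C1 = (dt + 2*K*X)/denom = (3.1 + 2*2.9*0.43)/6.406 = 0.8732.
C2 = (2*K*(1-X) - dt)/denom = 0.0322.
O2 = C0*I2 + C1*I1 + C2*O1
   = 0.0946*153 + 0.8732*103 + 0.0322*117
   = 108.18 m^3/s.

108.18


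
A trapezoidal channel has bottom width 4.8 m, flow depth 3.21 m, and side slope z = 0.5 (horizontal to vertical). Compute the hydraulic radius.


For a trapezoidal section with side slope z:
A = (b + z*y)*y = (4.8 + 0.5*3.21)*3.21 = 20.56 m^2.
P = b + 2*y*sqrt(1 + z^2) = 4.8 + 2*3.21*sqrt(1 + 0.5^2) = 11.978 m.
R = A/P = 20.56 / 11.978 = 1.7165 m.

1.7165


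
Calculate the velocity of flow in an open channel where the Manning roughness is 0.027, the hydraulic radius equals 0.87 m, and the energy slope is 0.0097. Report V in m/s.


Manning's equation gives V = (1/n) * R^(2/3) * S^(1/2).
First, compute R^(2/3) = 0.87^(2/3) = 0.9113.
Next, S^(1/2) = 0.0097^(1/2) = 0.098489.
Then 1/n = 1/0.027 = 37.04.
V = 37.04 * 0.9113 * 0.098489 = 3.3243 m/s.

3.3243


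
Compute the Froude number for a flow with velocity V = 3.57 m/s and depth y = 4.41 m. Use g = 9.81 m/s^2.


The Froude number is defined as Fr = V / sqrt(g*y).
g*y = 9.81 * 4.41 = 43.2621.
sqrt(g*y) = sqrt(43.2621) = 6.5774.
Fr = 3.57 / 6.5774 = 0.5428.

0.5428


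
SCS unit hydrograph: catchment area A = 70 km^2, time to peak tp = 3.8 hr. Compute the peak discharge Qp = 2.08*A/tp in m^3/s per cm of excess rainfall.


SCS formula: Qp = 2.08 * A / tp.
Qp = 2.08 * 70 / 3.8
   = 145.6 / 3.8
   = 38.32 m^3/s per cm.

38.32


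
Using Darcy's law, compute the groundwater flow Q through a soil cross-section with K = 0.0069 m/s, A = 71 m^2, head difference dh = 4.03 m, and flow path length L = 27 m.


Darcy's law: Q = K * A * i, where i = dh/L.
Hydraulic gradient i = 4.03 / 27 = 0.149259.
Q = 0.0069 * 71 * 0.149259
  = 0.0731 m^3/s.

0.0731


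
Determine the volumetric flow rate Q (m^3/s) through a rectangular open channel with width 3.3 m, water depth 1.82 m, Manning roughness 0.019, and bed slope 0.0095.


For a rectangular channel, the cross-sectional area A = b * y = 3.3 * 1.82 = 6.01 m^2.
The wetted perimeter P = b + 2y = 3.3 + 2*1.82 = 6.94 m.
Hydraulic radius R = A/P = 6.01/6.94 = 0.8654 m.
Velocity V = (1/n)*R^(2/3)*S^(1/2) = (1/0.019)*0.8654^(2/3)*0.0095^(1/2) = 4.6586 m/s.
Discharge Q = A * V = 6.01 * 4.6586 = 27.98 m^3/s.

27.98


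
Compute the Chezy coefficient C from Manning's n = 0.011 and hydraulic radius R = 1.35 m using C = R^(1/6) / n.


The Chezy coefficient relates to Manning's n through C = R^(1/6) / n.
R^(1/6) = 1.35^(1/6) = 1.051289.
C = 1.051289 / 0.011 = 95.57 m^(1/2)/s.

95.57


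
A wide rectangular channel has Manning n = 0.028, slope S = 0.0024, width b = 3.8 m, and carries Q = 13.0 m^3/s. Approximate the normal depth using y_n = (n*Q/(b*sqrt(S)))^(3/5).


We use the wide-channel approximation y_n = (n*Q/(b*sqrt(S)))^(3/5).
sqrt(S) = sqrt(0.0024) = 0.04899.
Numerator: n*Q = 0.028 * 13.0 = 0.364.
Denominator: b*sqrt(S) = 3.8 * 0.04899 = 0.186162.
arg = 1.9553.
y_n = 1.9553^(3/5) = 1.4953 m.

1.4953


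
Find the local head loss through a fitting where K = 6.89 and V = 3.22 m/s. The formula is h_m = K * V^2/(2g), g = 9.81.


Minor loss formula: h_m = K * V^2/(2g).
V^2 = 3.22^2 = 10.3684.
V^2/(2g) = 10.3684 / 19.62 = 0.5285 m.
h_m = 6.89 * 0.5285 = 3.6411 m.

3.6411


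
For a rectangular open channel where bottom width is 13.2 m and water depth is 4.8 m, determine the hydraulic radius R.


For a rectangular section:
Flow area A = b * y = 13.2 * 4.8 = 63.36 m^2.
Wetted perimeter P = b + 2y = 13.2 + 2*4.8 = 22.8 m.
Hydraulic radius R = A/P = 63.36 / 22.8 = 2.7789 m.

2.7789


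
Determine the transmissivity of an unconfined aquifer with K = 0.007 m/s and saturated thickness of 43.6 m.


Transmissivity is defined as T = K * h.
T = 0.007 * 43.6
  = 0.3052 m^2/s.

0.3052


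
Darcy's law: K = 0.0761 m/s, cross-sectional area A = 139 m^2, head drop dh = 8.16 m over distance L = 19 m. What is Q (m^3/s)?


Darcy's law: Q = K * A * i, where i = dh/L.
Hydraulic gradient i = 8.16 / 19 = 0.429474.
Q = 0.0761 * 139 * 0.429474
  = 4.5429 m^3/s.

4.5429


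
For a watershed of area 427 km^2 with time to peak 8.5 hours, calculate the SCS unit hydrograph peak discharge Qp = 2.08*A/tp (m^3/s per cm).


SCS formula: Qp = 2.08 * A / tp.
Qp = 2.08 * 427 / 8.5
   = 888.16 / 8.5
   = 104.49 m^3/s per cm.

104.49


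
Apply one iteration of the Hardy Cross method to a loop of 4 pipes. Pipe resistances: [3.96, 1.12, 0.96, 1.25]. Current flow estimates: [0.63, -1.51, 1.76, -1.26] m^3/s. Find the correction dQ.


Numerator terms (r*Q*|Q|): 3.96*0.63*|0.63| = 1.5717; 1.12*-1.51*|-1.51| = -2.5537; 0.96*1.76*|1.76| = 2.9737; 1.25*-1.26*|-1.26| = -1.9845.
Sum of numerator = 0.0072.
Denominator terms (r*|Q|): 3.96*|0.63| = 2.4948; 1.12*|-1.51| = 1.6912; 0.96*|1.76| = 1.6896; 1.25*|-1.26| = 1.575.
2 * sum of denominator = 2 * 7.4506 = 14.9012.
dQ = -0.0072 / 14.9012 = -0.0005 m^3/s.

-0.0005


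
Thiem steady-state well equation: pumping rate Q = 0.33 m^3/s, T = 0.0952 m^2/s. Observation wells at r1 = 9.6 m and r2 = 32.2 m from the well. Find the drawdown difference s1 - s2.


Thiem equation: s1 - s2 = Q/(2*pi*T) * ln(r2/r1).
ln(r2/r1) = ln(32.2/9.6) = 1.2102.
Q/(2*pi*T) = 0.33 / (2*pi*0.0952) = 0.33 / 0.5982 = 0.5517.
s1 - s2 = 0.5517 * 1.2102 = 0.6677 m.

0.6677


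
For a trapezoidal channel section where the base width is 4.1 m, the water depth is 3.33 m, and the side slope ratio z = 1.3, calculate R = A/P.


For a trapezoidal section with side slope z:
A = (b + z*y)*y = (4.1 + 1.3*3.33)*3.33 = 28.069 m^2.
P = b + 2*y*sqrt(1 + z^2) = 4.1 + 2*3.33*sqrt(1 + 1.3^2) = 15.023 m.
R = A/P = 28.069 / 15.023 = 1.8683 m.

1.8683


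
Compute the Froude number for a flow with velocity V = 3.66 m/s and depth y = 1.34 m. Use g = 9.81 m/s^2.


The Froude number is defined as Fr = V / sqrt(g*y).
g*y = 9.81 * 1.34 = 13.1454.
sqrt(g*y) = sqrt(13.1454) = 3.6257.
Fr = 3.66 / 3.6257 = 1.0095.

1.0095


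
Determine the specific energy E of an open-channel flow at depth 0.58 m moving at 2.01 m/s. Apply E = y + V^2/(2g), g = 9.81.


Specific energy E = y + V^2/(2g).
Velocity head = V^2/(2g) = 2.01^2 / (2*9.81) = 4.0401 / 19.62 = 0.2059 m.
E = 0.58 + 0.2059 = 0.7859 m.

0.7859


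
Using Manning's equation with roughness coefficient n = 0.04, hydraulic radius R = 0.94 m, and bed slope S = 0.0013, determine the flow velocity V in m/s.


Manning's equation gives V = (1/n) * R^(2/3) * S^(1/2).
First, compute R^(2/3) = 0.94^(2/3) = 0.9596.
Next, S^(1/2) = 0.0013^(1/2) = 0.036056.
Then 1/n = 1/0.04 = 25.0.
V = 25.0 * 0.9596 * 0.036056 = 0.865 m/s.

0.865


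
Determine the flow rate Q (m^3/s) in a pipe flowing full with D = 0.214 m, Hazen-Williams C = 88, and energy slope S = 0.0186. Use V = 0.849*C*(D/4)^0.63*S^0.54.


For a full circular pipe, R = D/4 = 0.214/4 = 0.0535 m.
V = 0.849 * 88 * 0.0535^0.63 * 0.0186^0.54
  = 0.849 * 88 * 0.158075 * 0.116289
  = 1.3734 m/s.
Pipe area A = pi*D^2/4 = pi*0.214^2/4 = 0.036 m^2.
Q = A * V = 0.036 * 1.3734 = 0.0494 m^3/s.

0.0494


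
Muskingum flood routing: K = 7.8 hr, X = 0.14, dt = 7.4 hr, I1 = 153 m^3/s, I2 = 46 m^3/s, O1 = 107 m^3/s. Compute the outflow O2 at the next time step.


Muskingum coefficients:
denom = 2*K*(1-X) + dt = 2*7.8*(1-0.14) + 7.4 = 20.816.
C0 = (dt - 2*K*X)/denom = (7.4 - 2*7.8*0.14)/20.816 = 0.2506.
C1 = (dt + 2*K*X)/denom = (7.4 + 2*7.8*0.14)/20.816 = 0.4604.
C2 = (2*K*(1-X) - dt)/denom = 0.289.
O2 = C0*I2 + C1*I1 + C2*O1
   = 0.2506*46 + 0.4604*153 + 0.289*107
   = 112.89 m^3/s.

112.89


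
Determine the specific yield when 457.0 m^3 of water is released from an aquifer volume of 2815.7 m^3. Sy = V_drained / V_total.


Specific yield Sy = Volume drained / Total volume.
Sy = 457.0 / 2815.7
   = 0.1623.

0.1623


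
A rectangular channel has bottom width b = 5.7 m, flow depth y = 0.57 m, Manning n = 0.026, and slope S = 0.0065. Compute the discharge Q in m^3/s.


For a rectangular channel, the cross-sectional area A = b * y = 5.7 * 0.57 = 3.25 m^2.
The wetted perimeter P = b + 2y = 5.7 + 2*0.57 = 6.84 m.
Hydraulic radius R = A/P = 3.25/6.84 = 0.475 m.
Velocity V = (1/n)*R^(2/3)*S^(1/2) = (1/0.026)*0.475^(2/3)*0.0065^(1/2) = 1.8878 m/s.
Discharge Q = A * V = 3.25 * 1.8878 = 6.133 m^3/s.

6.133


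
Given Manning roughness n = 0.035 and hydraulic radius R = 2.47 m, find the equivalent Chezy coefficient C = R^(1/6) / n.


The Chezy coefficient relates to Manning's n through C = R^(1/6) / n.
R^(1/6) = 2.47^(1/6) = 1.162651.
C = 1.162651 / 0.035 = 33.22 m^(1/2)/s.

33.22


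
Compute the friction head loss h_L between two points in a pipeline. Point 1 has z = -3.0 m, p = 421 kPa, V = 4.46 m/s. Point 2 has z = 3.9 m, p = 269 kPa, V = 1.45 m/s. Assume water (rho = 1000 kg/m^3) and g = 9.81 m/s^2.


Total head at each section: H = z + p/(rho*g) + V^2/(2g).
H1 = -3.0 + 421*1000/(1000*9.81) + 4.46^2/(2*9.81)
   = -3.0 + 42.915 + 1.0138
   = 40.929 m.
H2 = 3.9 + 269*1000/(1000*9.81) + 1.45^2/(2*9.81)
   = 3.9 + 27.421 + 0.1072
   = 31.428 m.
h_L = H1 - H2 = 40.929 - 31.428 = 9.501 m.

9.501


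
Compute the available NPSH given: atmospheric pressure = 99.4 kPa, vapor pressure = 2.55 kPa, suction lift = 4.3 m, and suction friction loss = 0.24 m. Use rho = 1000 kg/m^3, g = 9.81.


NPSHa = p_atm/(rho*g) - z_s - hf_s - p_vap/(rho*g).
p_atm/(rho*g) = 99.4*1000 / (1000*9.81) = 10.133 m.
p_vap/(rho*g) = 2.55*1000 / (1000*9.81) = 0.26 m.
NPSHa = 10.133 - 4.3 - 0.24 - 0.26
      = 5.33 m.

5.33


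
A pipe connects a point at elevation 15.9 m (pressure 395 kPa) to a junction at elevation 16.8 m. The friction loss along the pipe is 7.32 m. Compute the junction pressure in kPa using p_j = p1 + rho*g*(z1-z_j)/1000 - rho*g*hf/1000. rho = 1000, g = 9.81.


Junction pressure: p_j = p1 + rho*g*(z1 - z_j)/1000 - rho*g*hf/1000.
Elevation term = 1000*9.81*(15.9 - 16.8)/1000 = -8.829 kPa.
Friction term = 1000*9.81*7.32/1000 = 71.809 kPa.
p_j = 395 + -8.829 - 71.809 = 314.36 kPa.

314.36


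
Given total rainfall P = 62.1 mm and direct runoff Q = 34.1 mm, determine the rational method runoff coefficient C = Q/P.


The runoff coefficient C = runoff depth / rainfall depth.
C = 34.1 / 62.1
  = 0.5491.

0.5491


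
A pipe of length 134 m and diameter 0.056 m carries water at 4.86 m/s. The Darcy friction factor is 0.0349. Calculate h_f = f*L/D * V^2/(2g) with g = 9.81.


Darcy-Weisbach equation: h_f = f * (L/D) * V^2/(2g).
f * L/D = 0.0349 * 134/0.056 = 83.5107.
V^2/(2g) = 4.86^2 / (2*9.81) = 23.6196 / 19.62 = 1.2039 m.
h_f = 83.5107 * 1.2039 = 100.535 m.

100.535


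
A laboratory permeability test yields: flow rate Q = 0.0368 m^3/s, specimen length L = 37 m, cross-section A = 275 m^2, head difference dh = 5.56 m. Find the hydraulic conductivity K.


From K = Q*L / (A*dh):
Numerator: Q*L = 0.0368 * 37 = 1.3616.
Denominator: A*dh = 275 * 5.56 = 1529.0.
K = 1.3616 / 1529.0 = 0.000891 m/s.

0.000891


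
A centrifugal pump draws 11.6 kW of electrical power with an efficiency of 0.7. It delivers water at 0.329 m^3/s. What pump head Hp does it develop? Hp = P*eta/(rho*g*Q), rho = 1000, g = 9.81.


Pump head formula: Hp = P * eta / (rho * g * Q).
Numerator: P * eta = 11.6 * 1000 * 0.7 = 8120.0 W.
Denominator: rho * g * Q = 1000 * 9.81 * 0.329 = 3227.49.
Hp = 8120.0 / 3227.49 = 2.52 m.

2.52


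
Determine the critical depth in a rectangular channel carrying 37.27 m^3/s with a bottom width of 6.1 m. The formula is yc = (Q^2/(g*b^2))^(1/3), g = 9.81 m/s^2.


Using yc = (Q^2 / (g * b^2))^(1/3):
Q^2 = 37.27^2 = 1389.05.
g * b^2 = 9.81 * 6.1^2 = 9.81 * 37.21 = 365.03.
Q^2 / (g*b^2) = 1389.05 / 365.03 = 3.8053.
yc = 3.8053^(1/3) = 1.5612 m.

1.5612


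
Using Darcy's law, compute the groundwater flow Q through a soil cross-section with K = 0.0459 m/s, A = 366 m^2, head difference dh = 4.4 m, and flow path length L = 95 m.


Darcy's law: Q = K * A * i, where i = dh/L.
Hydraulic gradient i = 4.4 / 95 = 0.046316.
Q = 0.0459 * 366 * 0.046316
  = 0.7781 m^3/s.

0.7781


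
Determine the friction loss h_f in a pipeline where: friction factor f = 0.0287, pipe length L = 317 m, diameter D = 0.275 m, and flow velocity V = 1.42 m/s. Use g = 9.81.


Darcy-Weisbach equation: h_f = f * (L/D) * V^2/(2g).
f * L/D = 0.0287 * 317/0.275 = 33.0833.
V^2/(2g) = 1.42^2 / (2*9.81) = 2.0164 / 19.62 = 0.1028 m.
h_f = 33.0833 * 0.1028 = 3.4 m.

3.4


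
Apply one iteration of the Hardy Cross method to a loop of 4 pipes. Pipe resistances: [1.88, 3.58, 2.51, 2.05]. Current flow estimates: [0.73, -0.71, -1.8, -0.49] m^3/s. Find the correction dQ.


Numerator terms (r*Q*|Q|): 1.88*0.73*|0.73| = 1.0019; 3.58*-0.71*|-0.71| = -1.8047; 2.51*-1.8*|-1.8| = -8.1324; 2.05*-0.49*|-0.49| = -0.4922.
Sum of numerator = -9.4274.
Denominator terms (r*|Q|): 1.88*|0.73| = 1.3724; 3.58*|-0.71| = 2.5418; 2.51*|-1.8| = 4.518; 2.05*|-0.49| = 1.0045.
2 * sum of denominator = 2 * 9.4367 = 18.8734.
dQ = --9.4274 / 18.8734 = 0.4995 m^3/s.

0.4995


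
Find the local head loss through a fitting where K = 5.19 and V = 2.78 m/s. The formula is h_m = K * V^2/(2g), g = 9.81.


Minor loss formula: h_m = K * V^2/(2g).
V^2 = 2.78^2 = 7.7284.
V^2/(2g) = 7.7284 / 19.62 = 0.3939 m.
h_m = 5.19 * 0.3939 = 2.0444 m.

2.0444


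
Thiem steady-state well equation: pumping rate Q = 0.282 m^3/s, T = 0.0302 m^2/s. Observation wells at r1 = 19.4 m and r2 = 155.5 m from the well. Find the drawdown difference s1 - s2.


Thiem equation: s1 - s2 = Q/(2*pi*T) * ln(r2/r1).
ln(r2/r1) = ln(155.5/19.4) = 2.0814.
Q/(2*pi*T) = 0.282 / (2*pi*0.0302) = 0.282 / 0.1898 = 1.4861.
s1 - s2 = 1.4861 * 2.0814 = 3.0932 m.

3.0932


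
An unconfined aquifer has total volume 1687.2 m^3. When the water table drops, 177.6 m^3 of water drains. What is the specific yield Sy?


Specific yield Sy = Volume drained / Total volume.
Sy = 177.6 / 1687.2
   = 0.1053.

0.1053


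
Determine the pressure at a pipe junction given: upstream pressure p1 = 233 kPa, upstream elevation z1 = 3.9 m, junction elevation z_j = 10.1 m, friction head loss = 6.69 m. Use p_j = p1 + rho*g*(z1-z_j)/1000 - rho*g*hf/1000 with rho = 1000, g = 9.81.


Junction pressure: p_j = p1 + rho*g*(z1 - z_j)/1000 - rho*g*hf/1000.
Elevation term = 1000*9.81*(3.9 - 10.1)/1000 = -60.822 kPa.
Friction term = 1000*9.81*6.69/1000 = 65.629 kPa.
p_j = 233 + -60.822 - 65.629 = 106.55 kPa.

106.55


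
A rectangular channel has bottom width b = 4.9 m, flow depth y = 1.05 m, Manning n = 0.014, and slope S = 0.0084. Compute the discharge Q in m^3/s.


For a rectangular channel, the cross-sectional area A = b * y = 4.9 * 1.05 = 5.15 m^2.
The wetted perimeter P = b + 2y = 4.9 + 2*1.05 = 7.0 m.
Hydraulic radius R = A/P = 5.15/7.0 = 0.735 m.
Velocity V = (1/n)*R^(2/3)*S^(1/2) = (1/0.014)*0.735^(2/3)*0.0084^(1/2) = 5.3318 m/s.
Discharge Q = A * V = 5.15 * 5.3318 = 27.432 m^3/s.

27.432


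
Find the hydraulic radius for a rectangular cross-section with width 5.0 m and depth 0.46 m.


For a rectangular section:
Flow area A = b * y = 5.0 * 0.46 = 2.3 m^2.
Wetted perimeter P = b + 2y = 5.0 + 2*0.46 = 5.92 m.
Hydraulic radius R = A/P = 2.3 / 5.92 = 0.3885 m.

0.3885


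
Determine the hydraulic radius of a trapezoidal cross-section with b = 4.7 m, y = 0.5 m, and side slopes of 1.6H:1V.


For a trapezoidal section with side slope z:
A = (b + z*y)*y = (4.7 + 1.6*0.5)*0.5 = 2.75 m^2.
P = b + 2*y*sqrt(1 + z^2) = 4.7 + 2*0.5*sqrt(1 + 1.6^2) = 6.587 m.
R = A/P = 2.75 / 6.587 = 0.4175 m.

0.4175


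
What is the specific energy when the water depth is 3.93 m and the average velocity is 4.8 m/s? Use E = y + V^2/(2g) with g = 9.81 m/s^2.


Specific energy E = y + V^2/(2g).
Velocity head = V^2/(2g) = 4.8^2 / (2*9.81) = 23.04 / 19.62 = 1.1743 m.
E = 3.93 + 1.1743 = 5.1043 m.

5.1043


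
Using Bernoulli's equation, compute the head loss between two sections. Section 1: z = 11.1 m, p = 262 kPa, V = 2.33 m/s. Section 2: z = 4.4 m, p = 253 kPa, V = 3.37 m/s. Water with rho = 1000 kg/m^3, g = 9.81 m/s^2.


Total head at each section: H = z + p/(rho*g) + V^2/(2g).
H1 = 11.1 + 262*1000/(1000*9.81) + 2.33^2/(2*9.81)
   = 11.1 + 26.707 + 0.2767
   = 38.084 m.
H2 = 4.4 + 253*1000/(1000*9.81) + 3.37^2/(2*9.81)
   = 4.4 + 25.79 + 0.5788
   = 30.769 m.
h_L = H1 - H2 = 38.084 - 30.769 = 7.315 m.

7.315


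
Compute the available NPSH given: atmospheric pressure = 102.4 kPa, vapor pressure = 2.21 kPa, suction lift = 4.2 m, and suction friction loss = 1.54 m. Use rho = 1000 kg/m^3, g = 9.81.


NPSHa = p_atm/(rho*g) - z_s - hf_s - p_vap/(rho*g).
p_atm/(rho*g) = 102.4*1000 / (1000*9.81) = 10.438 m.
p_vap/(rho*g) = 2.21*1000 / (1000*9.81) = 0.225 m.
NPSHa = 10.438 - 4.2 - 1.54 - 0.225
      = 4.47 m.

4.47


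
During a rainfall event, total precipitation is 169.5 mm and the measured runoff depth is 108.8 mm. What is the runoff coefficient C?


The runoff coefficient C = runoff depth / rainfall depth.
C = 108.8 / 169.5
  = 0.6419.

0.6419


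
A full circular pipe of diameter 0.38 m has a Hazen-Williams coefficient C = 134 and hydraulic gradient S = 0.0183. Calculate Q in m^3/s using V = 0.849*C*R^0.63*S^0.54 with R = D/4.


For a full circular pipe, R = D/4 = 0.38/4 = 0.095 m.
V = 0.849 * 134 * 0.095^0.63 * 0.0183^0.54
  = 0.849 * 134 * 0.226969 * 0.115272
  = 2.9765 m/s.
Pipe area A = pi*D^2/4 = pi*0.38^2/4 = 0.1134 m^2.
Q = A * V = 0.1134 * 2.9765 = 0.3376 m^3/s.

0.3376


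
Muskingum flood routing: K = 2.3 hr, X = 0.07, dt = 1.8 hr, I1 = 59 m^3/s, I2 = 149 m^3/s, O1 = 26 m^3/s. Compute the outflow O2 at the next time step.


Muskingum coefficients:
denom = 2*K*(1-X) + dt = 2*2.3*(1-0.07) + 1.8 = 6.078.
C0 = (dt - 2*K*X)/denom = (1.8 - 2*2.3*0.07)/6.078 = 0.2432.
C1 = (dt + 2*K*X)/denom = (1.8 + 2*2.3*0.07)/6.078 = 0.3491.
C2 = (2*K*(1-X) - dt)/denom = 0.4077.
O2 = C0*I2 + C1*I1 + C2*O1
   = 0.2432*149 + 0.3491*59 + 0.4077*26
   = 67.43 m^3/s.

67.43


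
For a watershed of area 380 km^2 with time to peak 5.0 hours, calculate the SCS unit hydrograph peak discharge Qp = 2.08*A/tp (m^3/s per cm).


SCS formula: Qp = 2.08 * A / tp.
Qp = 2.08 * 380 / 5.0
   = 790.4 / 5.0
   = 158.08 m^3/s per cm.

158.08


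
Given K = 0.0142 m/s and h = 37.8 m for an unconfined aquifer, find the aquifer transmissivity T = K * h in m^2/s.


Transmissivity is defined as T = K * h.
T = 0.0142 * 37.8
  = 0.5368 m^2/s.

0.5368


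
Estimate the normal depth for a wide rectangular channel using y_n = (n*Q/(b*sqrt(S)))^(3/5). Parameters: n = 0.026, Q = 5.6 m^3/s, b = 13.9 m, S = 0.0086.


We use the wide-channel approximation y_n = (n*Q/(b*sqrt(S)))^(3/5).
sqrt(S) = sqrt(0.0086) = 0.092736.
Numerator: n*Q = 0.026 * 5.6 = 0.1456.
Denominator: b*sqrt(S) = 13.9 * 0.092736 = 1.28903.
arg = 0.113.
y_n = 0.113^(3/5) = 0.2702 m.

0.2702


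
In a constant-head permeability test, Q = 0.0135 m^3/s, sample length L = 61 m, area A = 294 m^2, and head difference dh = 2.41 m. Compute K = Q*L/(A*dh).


From K = Q*L / (A*dh):
Numerator: Q*L = 0.0135 * 61 = 0.8235.
Denominator: A*dh = 294 * 2.41 = 708.54.
K = 0.8235 / 708.54 = 0.001162 m/s.

0.001162


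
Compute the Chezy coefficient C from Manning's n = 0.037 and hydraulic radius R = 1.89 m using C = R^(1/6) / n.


The Chezy coefficient relates to Manning's n through C = R^(1/6) / n.
R^(1/6) = 1.89^(1/6) = 1.111929.
C = 1.111929 / 0.037 = 30.05 m^(1/2)/s.

30.05


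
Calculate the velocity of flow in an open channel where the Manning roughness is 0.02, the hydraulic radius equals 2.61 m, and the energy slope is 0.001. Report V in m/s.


Manning's equation gives V = (1/n) * R^(2/3) * S^(1/2).
First, compute R^(2/3) = 2.61^(2/3) = 1.8957.
Next, S^(1/2) = 0.001^(1/2) = 0.031623.
Then 1/n = 1/0.02 = 50.0.
V = 50.0 * 1.8957 * 0.031623 = 2.9973 m/s.

2.9973


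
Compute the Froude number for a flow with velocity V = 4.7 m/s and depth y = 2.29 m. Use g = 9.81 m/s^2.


The Froude number is defined as Fr = V / sqrt(g*y).
g*y = 9.81 * 2.29 = 22.4649.
sqrt(g*y) = sqrt(22.4649) = 4.7397.
Fr = 4.7 / 4.7397 = 0.9916.

0.9916


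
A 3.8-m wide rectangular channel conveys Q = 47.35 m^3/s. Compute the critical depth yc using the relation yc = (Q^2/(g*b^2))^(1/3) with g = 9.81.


Using yc = (Q^2 / (g * b^2))^(1/3):
Q^2 = 47.35^2 = 2242.02.
g * b^2 = 9.81 * 3.8^2 = 9.81 * 14.44 = 141.66.
Q^2 / (g*b^2) = 2242.02 / 141.66 = 15.8268.
yc = 15.8268^(1/3) = 2.5107 m.

2.5107


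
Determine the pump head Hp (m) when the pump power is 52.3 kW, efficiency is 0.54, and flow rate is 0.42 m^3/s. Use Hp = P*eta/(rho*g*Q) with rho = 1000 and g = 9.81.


Pump head formula: Hp = P * eta / (rho * g * Q).
Numerator: P * eta = 52.3 * 1000 * 0.54 = 28242.0 W.
Denominator: rho * g * Q = 1000 * 9.81 * 0.42 = 4120.2.
Hp = 28242.0 / 4120.2 = 6.85 m.

6.85


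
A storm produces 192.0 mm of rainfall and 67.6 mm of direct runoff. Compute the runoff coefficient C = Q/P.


The runoff coefficient C = runoff depth / rainfall depth.
C = 67.6 / 192.0
  = 0.3521.

0.3521


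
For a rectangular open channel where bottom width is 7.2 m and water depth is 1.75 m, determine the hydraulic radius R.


For a rectangular section:
Flow area A = b * y = 7.2 * 1.75 = 12.6 m^2.
Wetted perimeter P = b + 2y = 7.2 + 2*1.75 = 10.7 m.
Hydraulic radius R = A/P = 12.6 / 10.7 = 1.1776 m.

1.1776


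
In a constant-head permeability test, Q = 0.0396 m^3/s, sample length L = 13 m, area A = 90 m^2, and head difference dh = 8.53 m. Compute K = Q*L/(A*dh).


From K = Q*L / (A*dh):
Numerator: Q*L = 0.0396 * 13 = 0.5148.
Denominator: A*dh = 90 * 8.53 = 767.7.
K = 0.5148 / 767.7 = 0.000671 m/s.

0.000671


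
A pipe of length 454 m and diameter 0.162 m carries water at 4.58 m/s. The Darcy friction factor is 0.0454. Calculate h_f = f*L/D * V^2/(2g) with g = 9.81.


Darcy-Weisbach equation: h_f = f * (L/D) * V^2/(2g).
f * L/D = 0.0454 * 454/0.162 = 127.2321.
V^2/(2g) = 4.58^2 / (2*9.81) = 20.9764 / 19.62 = 1.0691 m.
h_f = 127.2321 * 1.0691 = 136.028 m.

136.028


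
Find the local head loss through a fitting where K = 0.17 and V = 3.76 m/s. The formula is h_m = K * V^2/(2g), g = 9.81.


Minor loss formula: h_m = K * V^2/(2g).
V^2 = 3.76^2 = 14.1376.
V^2/(2g) = 14.1376 / 19.62 = 0.7206 m.
h_m = 0.17 * 0.7206 = 0.1225 m.

0.1225


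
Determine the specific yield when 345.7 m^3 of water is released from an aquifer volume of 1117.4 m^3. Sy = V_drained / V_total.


Specific yield Sy = Volume drained / Total volume.
Sy = 345.7 / 1117.4
   = 0.3094.

0.3094


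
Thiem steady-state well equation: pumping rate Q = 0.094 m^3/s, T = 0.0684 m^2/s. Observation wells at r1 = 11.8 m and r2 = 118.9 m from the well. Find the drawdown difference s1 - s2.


Thiem equation: s1 - s2 = Q/(2*pi*T) * ln(r2/r1).
ln(r2/r1) = ln(118.9/11.8) = 2.3102.
Q/(2*pi*T) = 0.094 / (2*pi*0.0684) = 0.094 / 0.4298 = 0.2187.
s1 - s2 = 0.2187 * 2.3102 = 0.5053 m.

0.5053
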